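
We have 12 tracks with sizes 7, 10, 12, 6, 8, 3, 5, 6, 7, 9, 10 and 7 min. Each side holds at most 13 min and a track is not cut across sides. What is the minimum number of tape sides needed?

Total = 12 + 10 + 10 + 9 + 8 + 7 + 7 + 7 + 6 + 6 + 5 + 3 = 90 min.
Lower bound: ⌈90/13⌉ = 7 tape sides.
Also, 8 tracks each exceed 13/2 min, and no two of those can share a side, so at least 8 tape sides are needed.
A packing using 8 tape sides:
  side 1: 12 = 12
  side 2: 10 + 3 = 13
  side 3: 10 = 10
  side 4: 9 = 9
  side 5: 8 + 5 = 13
  side 6: 7 + 6 = 13
  side 7: 7 + 6 = 13
  side 8: 7 = 7
This matches the lower bound, so 8 is optimal.

8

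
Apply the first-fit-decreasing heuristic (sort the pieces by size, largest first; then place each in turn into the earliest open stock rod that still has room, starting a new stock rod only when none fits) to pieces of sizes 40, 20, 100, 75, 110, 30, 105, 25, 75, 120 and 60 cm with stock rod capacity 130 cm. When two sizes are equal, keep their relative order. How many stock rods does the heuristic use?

Sorted descending: 120, 110, 105, 100, 75, 75, 60, 40, 30, 25, 20.
  120 → stock rod 1 (new)  [load 120/130]
  110 → stock rod 2 (new)  [load 110/130]
  105 → stock rod 3 (new)  [load 105/130]
  100 → stock rod 4 (new)  [load 100/130]
  75 → stock rod 5 (new)  [load 75/130]
  75 → stock rod 6 (new)  [load 75/130]
  60 → stock rod 7 (new)  [load 60/130]
  40 → stock rod 5  [load 115/130]
  30 → stock rod 4  [load 130/130]
  25 → stock rod 3  [load 130/130]
  20 → stock rod 2  [load 130/130]
7 stock rods opened.

7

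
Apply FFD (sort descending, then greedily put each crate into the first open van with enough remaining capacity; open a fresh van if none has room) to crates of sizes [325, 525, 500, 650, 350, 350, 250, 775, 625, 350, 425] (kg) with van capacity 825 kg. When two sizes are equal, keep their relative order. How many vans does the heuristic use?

Sorted descending: 775, 650, 625, 525, 500, 425, 350, 350, 350, 325, 250.
  775 → van 1 (new)  [load 775/825]
  650 → van 2 (new)  [load 650/825]
  625 → van 3 (new)  [load 625/825]
  525 → van 4 (new)  [load 525/825]
  500 → van 5 (new)  [load 500/825]
  425 → van 6 (new)  [load 425/825]
  350 → van 6  [load 775/825]
  350 → van 7 (new)  [load 350/825]
  350 → van 7  [load 700/825]
  325 → van 5  [load 825/825]
  250 → van 4  [load 775/825]
7 vans opened.

7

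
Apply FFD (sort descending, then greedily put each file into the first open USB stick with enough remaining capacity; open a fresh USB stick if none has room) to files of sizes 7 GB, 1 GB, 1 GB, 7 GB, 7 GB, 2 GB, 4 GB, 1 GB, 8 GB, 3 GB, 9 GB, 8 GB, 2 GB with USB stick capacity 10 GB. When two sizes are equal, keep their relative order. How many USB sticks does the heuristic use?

Sorted descending: 9, 8, 8, 7, 7, 7, 4, 3, 2, 2, 1, 1, 1.
  9 → USB stick 1 (new)  [load 9/10]
  8 → USB stick 2 (new)  [load 8/10]
  8 → USB stick 3 (new)  [load 8/10]
  7 → USB stick 4 (new)  [load 7/10]
  7 → USB stick 5 (new)  [load 7/10]
  7 → USB stick 6 (new)  [load 7/10]
  4 → USB stick 7 (new)  [load 4/10]
  3 → USB stick 4  [load 10/10]
  2 → USB stick 2  [load 10/10]
  2 → USB stick 3  [load 10/10]
  1 → USB stick 1  [load 10/10]
  1 → USB stick 5  [load 8/10]
  1 → USB stick 5  [load 9/10]
7 USB sticks opened.

7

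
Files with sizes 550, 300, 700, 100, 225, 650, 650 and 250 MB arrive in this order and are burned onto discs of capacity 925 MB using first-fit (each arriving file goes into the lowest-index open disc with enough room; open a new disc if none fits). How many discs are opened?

  550 → disc 1 (new)  [load 550/925]
  300 → disc 1  [load 850/925]
  700 → disc 2 (new)  [load 700/925]
  100 → disc 2  [load 800/925]
  225 → disc 3 (new)  [load 225/925]
  650 → disc 3  [load 875/925]
  650 → disc 4 (new)  [load 650/925]
  250 → disc 4  [load 900/925]
4 discs opened.

4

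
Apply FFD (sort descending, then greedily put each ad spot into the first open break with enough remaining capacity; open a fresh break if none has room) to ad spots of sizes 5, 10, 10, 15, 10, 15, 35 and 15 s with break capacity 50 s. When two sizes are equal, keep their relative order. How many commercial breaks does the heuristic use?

Sorted descending: 35, 15, 15, 15, 10, 10, 10, 5.
  35 → break 1 (new)  [load 35/50]
  15 → break 1  [load 50/50]
  15 → break 2 (new)  [load 15/50]
  15 → break 2  [load 30/50]
  10 → break 2  [load 40/50]
  10 → break 2  [load 50/50]
  10 → break 3 (new)  [load 10/50]
  5 → break 3  [load 15/50]
3 commercial breaks opened.

3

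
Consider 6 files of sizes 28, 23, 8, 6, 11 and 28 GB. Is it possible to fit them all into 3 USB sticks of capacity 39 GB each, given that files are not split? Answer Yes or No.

Yes

A valid assignment using 3 USB sticks:
  USB stick 1: 28 + 11 = 39
  USB stick 2: 28 + 8 = 36
  USB stick 3: 23 + 6 = 29
Every load is within 39 GB, so 3 USB sticks suffice.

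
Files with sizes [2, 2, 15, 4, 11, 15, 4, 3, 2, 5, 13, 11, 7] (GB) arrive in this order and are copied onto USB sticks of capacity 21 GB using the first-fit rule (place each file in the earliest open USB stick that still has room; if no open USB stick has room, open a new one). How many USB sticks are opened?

5

  2 → USB stick 1 (new)  [load 2/21]
  2 → USB stick 1  [load 4/21]
  15 → USB stick 1  [load 19/21]
  4 → USB stick 2 (new)  [load 4/21]
  11 → USB stick 2  [load 15/21]
  15 → USB stick 3 (new)  [load 15/21]
  4 → USB stick 2  [load 19/21]
  3 → USB stick 3  [load 18/21]
  2 → USB stick 1  [load 21/21]
  5 → USB stick 4 (new)  [load 5/21]
  13 → USB stick 4  [load 18/21]
  11 → USB stick 5 (new)  [load 11/21]
  7 → USB stick 5  [load 18/21]
5 USB sticks opened.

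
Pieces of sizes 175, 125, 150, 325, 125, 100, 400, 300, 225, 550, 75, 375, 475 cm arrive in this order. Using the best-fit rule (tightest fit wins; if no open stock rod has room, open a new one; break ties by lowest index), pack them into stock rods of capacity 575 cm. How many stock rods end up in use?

  175 → stock rod 1 (new)  [load 175/575]
  125 → stock rod 1  [load 300/575]
  150 → stock rod 1  [load 450/575]
  325 → stock rod 2 (new)  [load 325/575]
  125 → stock rod 1  [load 575/575]
  100 → stock rod 2  [load 425/575]
  400 → stock rod 3 (new)  [load 400/575]
  300 → stock rod 4 (new)  [load 300/575]
  225 → stock rod 4  [load 525/575]
  550 → stock rod 5 (new)  [load 550/575]
  75 → stock rod 2  [load 500/575]
  375 → stock rod 6 (new)  [load 375/575]
  475 → stock rod 7 (new)  [load 475/575]
7 stock rods opened.

7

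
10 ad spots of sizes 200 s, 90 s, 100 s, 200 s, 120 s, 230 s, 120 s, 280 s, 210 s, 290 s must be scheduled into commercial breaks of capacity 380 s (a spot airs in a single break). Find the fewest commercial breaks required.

Total = 290 + 280 + 230 + 210 + 200 + 200 + 120 + 120 + 100 + 90 = 1840 s.
Lower bound: ⌈1840/380⌉ = 5 commercial breaks.
Also, 6 ad spots each exceed 190 s, and no two of those can share a break, so at least 6 commercial breaks are needed.
A packing using 6 commercial breaks:
  break 1: 290 + 90 = 380
  break 2: 280 + 100 = 380
  break 3: 230 + 120 = 350
  break 4: 210 + 120 = 330
  break 5: 200 = 200
  break 6: 200 = 200
This matches the lower bound, so 6 is optimal.

6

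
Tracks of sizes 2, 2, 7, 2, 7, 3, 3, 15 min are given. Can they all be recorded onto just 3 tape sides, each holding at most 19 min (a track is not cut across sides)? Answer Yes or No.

A valid assignment using 3 tape sides:
  side 1: 15 + 3 = 18
  side 2: 7 + 7 + 3 + 2 = 19
  side 3: 2 + 2 = 4
Every load is within 19 min, so 3 tape sides suffice.

Yes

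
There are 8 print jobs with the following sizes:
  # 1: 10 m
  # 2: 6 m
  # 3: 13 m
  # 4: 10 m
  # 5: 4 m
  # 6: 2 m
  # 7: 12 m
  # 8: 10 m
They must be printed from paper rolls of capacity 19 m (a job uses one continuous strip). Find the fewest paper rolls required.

5

Total = 13 + 12 + 10 + 10 + 10 + 6 + 4 + 2 = 67 m.
Lower bound: ⌈67/19⌉ = 4 paper rolls.
Also, 5 print jobs each exceed 19/2 m, and no two of those can share a roll, so at least 5 paper rolls are needed.
A packing using 5 paper rolls:
  roll 1: 13 + 6 = 19
  roll 2: 12 + 4 + 2 = 18
  roll 3: 10 = 10
  roll 4: 10 = 10
  roll 5: 10 = 10
This matches the lower bound, so 5 is optimal.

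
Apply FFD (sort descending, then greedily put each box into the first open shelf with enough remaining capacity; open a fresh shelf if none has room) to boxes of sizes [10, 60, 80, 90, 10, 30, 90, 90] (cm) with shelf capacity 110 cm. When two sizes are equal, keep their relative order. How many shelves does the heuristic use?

5

Sorted descending: 90, 90, 90, 80, 60, 30, 10, 10.
  90 → shelf 1 (new)  [load 90/110]
  90 → shelf 2 (new)  [load 90/110]
  90 → shelf 3 (new)  [load 90/110]
  80 → shelf 4 (new)  [load 80/110]
  60 → shelf 5 (new)  [load 60/110]
  30 → shelf 4  [load 110/110]
  10 → shelf 1  [load 100/110]
  10 → shelf 1  [load 110/110]
5 shelves opened.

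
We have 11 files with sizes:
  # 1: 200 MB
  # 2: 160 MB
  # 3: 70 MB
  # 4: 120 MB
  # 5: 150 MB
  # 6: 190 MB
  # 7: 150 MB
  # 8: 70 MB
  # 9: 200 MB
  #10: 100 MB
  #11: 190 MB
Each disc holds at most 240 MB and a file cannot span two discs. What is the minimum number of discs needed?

Total = 200 + 200 + 190 + 190 + 160 + 150 + 150 + 120 + 100 + 70 + 70 = 1600 MB.
Lower bound: ⌈1600/240⌉ = 7 discs.
A packing using 8 discs:
  disc 1: 200 = 200
  disc 2: 200 = 200
  disc 3: 190 = 190
  disc 4: 190 = 190
  disc 5: 160 + 70 = 230
  disc 6: 150 + 70 = 220
  disc 7: 150 = 150
  disc 8: 120 + 100 = 220
No arrangement into 7 discs stays within capacity, so 8 is optimal.

8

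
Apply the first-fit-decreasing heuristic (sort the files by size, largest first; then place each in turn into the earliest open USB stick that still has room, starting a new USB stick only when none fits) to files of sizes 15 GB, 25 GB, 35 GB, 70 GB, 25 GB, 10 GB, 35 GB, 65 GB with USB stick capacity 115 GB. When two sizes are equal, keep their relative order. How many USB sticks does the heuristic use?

3

Sorted descending: 70, 65, 35, 35, 25, 25, 15, 10.
  70 → USB stick 1 (new)  [load 70/115]
  65 → USB stick 2 (new)  [load 65/115]
  35 → USB stick 1  [load 105/115]
  35 → USB stick 2  [load 100/115]
  25 → USB stick 3 (new)  [load 25/115]
  25 → USB stick 3  [load 50/115]
  15 → USB stick 2  [load 115/115]
  10 → USB stick 1  [load 115/115]
3 USB sticks opened.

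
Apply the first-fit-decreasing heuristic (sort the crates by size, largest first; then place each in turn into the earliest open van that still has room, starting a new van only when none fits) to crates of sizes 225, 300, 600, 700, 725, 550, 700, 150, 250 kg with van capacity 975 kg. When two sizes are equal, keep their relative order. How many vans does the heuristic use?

Sorted descending: 725, 700, 700, 600, 550, 300, 250, 225, 150.
  725 → van 1 (new)  [load 725/975]
  700 → van 2 (new)  [load 700/975]
  700 → van 3 (new)  [load 700/975]
  600 → van 4 (new)  [load 600/975]
  550 → van 5 (new)  [load 550/975]
  300 → van 4  [load 900/975]
  250 → van 1  [load 975/975]
  225 → van 2  [load 925/975]
  150 → van 3  [load 850/975]
5 vans opened.

5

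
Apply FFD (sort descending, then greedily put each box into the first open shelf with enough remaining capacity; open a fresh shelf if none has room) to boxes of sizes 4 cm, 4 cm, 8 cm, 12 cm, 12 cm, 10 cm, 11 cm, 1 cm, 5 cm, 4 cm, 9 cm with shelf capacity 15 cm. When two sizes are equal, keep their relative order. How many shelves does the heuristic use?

Sorted descending: 12, 12, 11, 10, 9, 8, 5, 4, 4, 4, 1.
  12 → shelf 1 (new)  [load 12/15]
  12 → shelf 2 (new)  [load 12/15]
  11 → shelf 3 (new)  [load 11/15]
  10 → shelf 4 (new)  [load 10/15]
  9 → shelf 5 (new)  [load 9/15]
  8 → shelf 6 (new)  [load 8/15]
  5 → shelf 4  [load 15/15]
  4 → shelf 3  [load 15/15]
  4 → shelf 5  [load 13/15]
  4 → shelf 6  [load 12/15]
  1 → shelf 1  [load 13/15]
6 shelves opened.

6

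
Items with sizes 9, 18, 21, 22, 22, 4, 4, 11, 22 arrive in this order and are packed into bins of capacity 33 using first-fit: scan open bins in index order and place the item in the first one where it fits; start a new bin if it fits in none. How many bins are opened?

  9 → bin 1 (new)  [load 9/33]
  18 → bin 1  [load 27/33]
  21 → bin 2 (new)  [load 21/33]
  22 → bin 3 (new)  [load 22/33]
  22 → bin 4 (new)  [load 22/33]
  4 → bin 1  [load 31/33]
  4 → bin 2  [load 25/33]
  11 → bin 3  [load 33/33]
  22 → bin 5 (new)  [load 22/33]
5 bins opened.

5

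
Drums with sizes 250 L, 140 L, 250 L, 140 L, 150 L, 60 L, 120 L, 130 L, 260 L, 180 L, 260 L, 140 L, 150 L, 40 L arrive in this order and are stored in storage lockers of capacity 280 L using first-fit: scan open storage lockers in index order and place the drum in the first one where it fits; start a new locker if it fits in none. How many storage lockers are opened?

10

  250 → locker 1 (new)  [load 250/280]
  140 → locker 2 (new)  [load 140/280]
  250 → locker 3 (new)  [load 250/280]
  140 → locker 2  [load 280/280]
  150 → locker 4 (new)  [load 150/280]
  60 → locker 4  [load 210/280]
  120 → locker 5 (new)  [load 120/280]
  130 → locker 5  [load 250/280]
  260 → locker 6 (new)  [load 260/280]
  180 → locker 7 (new)  [load 180/280]
  260 → locker 8 (new)  [load 260/280]
  140 → locker 9 (new)  [load 140/280]
  150 → locker 10 (new)  [load 150/280]
  40 → locker 4  [load 250/280]
10 storage lockers opened.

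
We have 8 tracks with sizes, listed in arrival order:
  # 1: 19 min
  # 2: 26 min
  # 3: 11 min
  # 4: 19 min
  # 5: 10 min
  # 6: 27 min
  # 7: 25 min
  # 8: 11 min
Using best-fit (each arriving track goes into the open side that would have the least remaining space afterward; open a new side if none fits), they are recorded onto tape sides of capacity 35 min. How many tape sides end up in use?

6

  19 → side 1 (new)  [load 19/35]
  26 → side 2 (new)  [load 26/35]
  11 → side 1  [load 30/35]
  19 → side 3 (new)  [load 19/35]
  10 → side 3  [load 29/35]
  27 → side 4 (new)  [load 27/35]
  25 → side 5 (new)  [load 25/35]
  11 → side 6 (new)  [load 11/35]
6 tape sides opened.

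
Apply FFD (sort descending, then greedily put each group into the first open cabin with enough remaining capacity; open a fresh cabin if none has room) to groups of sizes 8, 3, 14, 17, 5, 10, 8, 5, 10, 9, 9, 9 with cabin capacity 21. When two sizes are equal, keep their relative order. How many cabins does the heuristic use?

6

Sorted descending: 17, 14, 10, 10, 9, 9, 9, 8, 8, 5, 5, 3.
  17 → cabin 1 (new)  [load 17/21]
  14 → cabin 2 (new)  [load 14/21]
  10 → cabin 3 (new)  [load 10/21]
  10 → cabin 3  [load 20/21]
  9 → cabin 4 (new)  [load 9/21]
  9 → cabin 4  [load 18/21]
  9 → cabin 5 (new)  [load 9/21]
  8 → cabin 5  [load 17/21]
  8 → cabin 6 (new)  [load 8/21]
  5 → cabin 2  [load 19/21]
  5 → cabin 6  [load 13/21]
  3 → cabin 1  [load 20/21]
6 cabins opened.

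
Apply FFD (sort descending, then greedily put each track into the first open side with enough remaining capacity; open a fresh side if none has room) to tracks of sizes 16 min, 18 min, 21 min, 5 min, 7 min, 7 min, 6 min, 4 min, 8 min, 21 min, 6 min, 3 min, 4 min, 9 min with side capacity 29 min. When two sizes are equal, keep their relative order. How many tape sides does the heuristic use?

Sorted descending: 21, 21, 18, 16, 9, 8, 7, 7, 6, 6, 5, 4, 4, 3.
  21 → side 1 (new)  [load 21/29]
  21 → side 2 (new)  [load 21/29]
  18 → side 3 (new)  [load 18/29]
  16 → side 4 (new)  [load 16/29]
  9 → side 3  [load 27/29]
  8 → side 1  [load 29/29]
  7 → side 2  [load 28/29]
  7 → side 4  [load 23/29]
  6 → side 4  [load 29/29]
  6 → side 5 (new)  [load 6/29]
  5 → side 5  [load 11/29]
  4 → side 5  [load 15/29]
  4 → side 5  [load 19/29]
  3 → side 5  [load 22/29]
5 tape sides opened.

5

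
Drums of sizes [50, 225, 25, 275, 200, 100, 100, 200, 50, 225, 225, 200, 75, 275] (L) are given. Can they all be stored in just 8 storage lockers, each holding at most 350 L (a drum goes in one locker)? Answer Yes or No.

A valid assignment using 8 storage lockers:
  locker 1: 275 + 75 = 350
  locker 2: 275 + 50 + 25 = 350
  locker 3: 225 + 100 = 325
  locker 4: 225 + 100 = 325
  locker 5: 225 + 50 = 275
  locker 6: 200 = 200
  locker 7: 200 = 200
  locker 8: 200 = 200
Every load is within 350 L, so 8 storage lockers suffice.

Yes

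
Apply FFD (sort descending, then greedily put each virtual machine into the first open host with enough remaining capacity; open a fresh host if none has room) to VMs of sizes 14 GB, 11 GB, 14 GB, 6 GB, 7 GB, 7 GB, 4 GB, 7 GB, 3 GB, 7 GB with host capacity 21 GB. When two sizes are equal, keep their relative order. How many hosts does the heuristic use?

Sorted descending: 14, 14, 11, 7, 7, 7, 7, 6, 4, 3.
  14 → host 1 (new)  [load 14/21]
  14 → host 2 (new)  [load 14/21]
  11 → host 3 (new)  [load 11/21]
  7 → host 1  [load 21/21]
  7 → host 2  [load 21/21]
  7 → host 3  [load 18/21]
  7 → host 4 (new)  [load 7/21]
  6 → host 4  [load 13/21]
  4 → host 4  [load 17/21]
  3 → host 3  [load 21/21]
4 hosts opened.

4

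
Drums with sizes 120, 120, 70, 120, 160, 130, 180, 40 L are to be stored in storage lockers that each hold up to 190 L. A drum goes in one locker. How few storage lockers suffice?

Total = 180 + 160 + 130 + 120 + 120 + 120 + 70 + 40 = 940 L.
Lower bound: ⌈940/190⌉ = 5 storage lockers.
Also, 6 drums each exceed 95 L, and no two of those can share a locker, so at least 6 storage lockers are needed.
A packing using 6 storage lockers:
  locker 1: 180 = 180
  locker 2: 160 = 160
  locker 3: 130 + 40 = 170
  locker 4: 120 + 70 = 190
  locker 5: 120 = 120
  locker 6: 120 = 120
This matches the lower bound, so 6 is optimal.

6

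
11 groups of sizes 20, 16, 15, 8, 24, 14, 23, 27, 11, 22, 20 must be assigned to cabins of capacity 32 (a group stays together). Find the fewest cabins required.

Total = 27 + 24 + 23 + 22 + 20 + 20 + 16 + 15 + 14 + 11 + 8 = 200.
Lower bound: ⌈200/32⌉ = 7 cabins.
A packing using 8 cabins:
  cabin 1: 27 = 27
  cabin 2: 24 + 8 = 32
  cabin 3: 23 = 23
  cabin 4: 22 = 22
  cabin 5: 20 + 11 = 31
  cabin 6: 20 = 20
  cabin 7: 16 + 15 = 31
  cabin 8: 14 = 14
No arrangement into 7 cabins stays within capacity, so 8 is optimal.

8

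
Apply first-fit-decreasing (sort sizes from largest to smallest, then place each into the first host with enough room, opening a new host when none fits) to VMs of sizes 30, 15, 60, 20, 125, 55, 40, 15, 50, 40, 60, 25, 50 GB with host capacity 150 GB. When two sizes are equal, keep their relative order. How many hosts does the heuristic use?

4

Sorted descending: 125, 60, 60, 55, 50, 50, 40, 40, 30, 25, 20, 15, 15.
  125 → host 1 (new)  [load 125/150]
  60 → host 2 (new)  [load 60/150]
  60 → host 2  [load 120/150]
  55 → host 3 (new)  [load 55/150]
  50 → host 3  [load 105/150]
  50 → host 4 (new)  [load 50/150]
  40 → host 3  [load 145/150]
  40 → host 4  [load 90/150]
  30 → host 2  [load 150/150]
  25 → host 1  [load 150/150]
  20 → host 4  [load 110/150]
  15 → host 4  [load 125/150]
  15 → host 4  [load 140/150]
4 hosts opened.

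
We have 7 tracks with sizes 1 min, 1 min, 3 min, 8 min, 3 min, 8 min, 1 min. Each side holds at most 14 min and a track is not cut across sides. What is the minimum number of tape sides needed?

2

Total = 8 + 8 + 3 + 3 + 1 + 1 + 1 = 25 min.
Lower bound: ⌈25/14⌉ = 2 tape sides.
A packing using 2 tape sides:
  side 1: 8 + 3 + 3 = 14
  side 2: 8 + 1 + 1 + 1 = 11
This matches the lower bound, so 2 is optimal.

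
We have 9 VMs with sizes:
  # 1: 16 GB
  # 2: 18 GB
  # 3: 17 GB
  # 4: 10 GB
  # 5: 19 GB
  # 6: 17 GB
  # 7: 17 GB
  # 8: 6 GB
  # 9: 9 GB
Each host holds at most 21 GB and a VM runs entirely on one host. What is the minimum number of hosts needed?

8

Total = 19 + 18 + 17 + 17 + 17 + 16 + 10 + 9 + 6 = 129 GB.
Lower bound: ⌈129/21⌉ = 7 hosts.
A packing using 8 hosts:
  host 1: 19 = 19
  host 2: 18 = 18
  host 3: 17 = 17
  host 4: 17 = 17
  host 5: 17 = 17
  host 6: 16 = 16
  host 7: 10 + 9 = 19
  host 8: 6 = 6
No arrangement into 7 hosts stays within capacity, so 8 is optimal.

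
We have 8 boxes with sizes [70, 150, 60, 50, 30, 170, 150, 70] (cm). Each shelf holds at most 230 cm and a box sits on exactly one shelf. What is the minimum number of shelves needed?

4

Total = 170 + 150 + 150 + 70 + 70 + 60 + 50 + 30 = 750 cm.
Lower bound: ⌈750/230⌉ = 4 shelves.
A packing using 4 shelves:
  shelf 1: 170 + 60 = 230
  shelf 2: 150 + 70 = 220
  shelf 3: 150 + 70 = 220
  shelf 4: 50 + 30 = 80
This matches the lower bound, so 4 is optimal.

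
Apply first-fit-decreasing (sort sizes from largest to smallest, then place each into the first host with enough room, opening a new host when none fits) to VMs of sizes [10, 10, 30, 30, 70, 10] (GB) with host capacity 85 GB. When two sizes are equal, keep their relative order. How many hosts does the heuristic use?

2

Sorted descending: 70, 30, 30, 10, 10, 10.
  70 → host 1 (new)  [load 70/85]
  30 → host 2 (new)  [load 30/85]
  30 → host 2  [load 60/85]
  10 → host 1  [load 80/85]
  10 → host 2  [load 70/85]
  10 → host 2  [load 80/85]
2 hosts opened.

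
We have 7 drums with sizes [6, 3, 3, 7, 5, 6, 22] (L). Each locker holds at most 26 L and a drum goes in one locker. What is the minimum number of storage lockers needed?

3

Total = 22 + 7 + 6 + 6 + 5 + 3 + 3 = 52 L.
Lower bound: ⌈52/26⌉ = 2 storage lockers.
A packing using 3 storage lockers:
  locker 1: 22 + 3 = 25
  locker 2: 7 + 6 + 6 + 5 = 24
  locker 3: 3 = 3
No arrangement into 2 storage lockers stays within capacity, so 3 is optimal.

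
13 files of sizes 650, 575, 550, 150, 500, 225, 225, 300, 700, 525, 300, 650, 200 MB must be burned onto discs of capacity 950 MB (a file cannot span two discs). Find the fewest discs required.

7

Total = 700 + 650 + 650 + 575 + 550 + 525 + 500 + 300 + 300 + 225 + 225 + 200 + 150 = 5550 MB.
Lower bound: ⌈5550/950⌉ = 6 discs.
Also, 7 files each exceed 475 MB, and no two of those can share a disc, so at least 7 discs are needed.
A packing using 7 discs:
  disc 1: 700 + 225 = 925
  disc 2: 650 + 300 = 950
  disc 3: 650 + 300 = 950
  disc 4: 575 + 225 + 150 = 950
  disc 5: 550 + 200 = 750
  disc 6: 525 = 525
  disc 7: 500 = 500
This matches the lower bound, so 7 is optimal.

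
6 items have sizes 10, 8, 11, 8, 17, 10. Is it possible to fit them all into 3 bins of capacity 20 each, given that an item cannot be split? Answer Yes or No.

Total = 64; ⌈64/20⌉ = 4.
At least 4 bins are required, but only 3 are allowed.

No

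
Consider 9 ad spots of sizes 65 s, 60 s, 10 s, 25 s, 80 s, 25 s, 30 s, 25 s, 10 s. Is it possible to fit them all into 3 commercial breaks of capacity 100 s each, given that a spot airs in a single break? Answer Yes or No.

Total = 330 s; ⌈330/100⌉ = 4.
At least 4 commercial breaks are required, but only 3 are allowed.

No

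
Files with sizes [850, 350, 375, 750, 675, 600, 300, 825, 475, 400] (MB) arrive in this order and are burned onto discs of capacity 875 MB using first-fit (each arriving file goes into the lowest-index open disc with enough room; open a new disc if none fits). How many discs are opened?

8

  850 → disc 1 (new)  [load 850/875]
  350 → disc 2 (new)  [load 350/875]
  375 → disc 2  [load 725/875]
  750 → disc 3 (new)  [load 750/875]
  675 → disc 4 (new)  [load 675/875]
  600 → disc 5 (new)  [load 600/875]
  300 → disc 6 (new)  [load 300/875]
  825 → disc 7 (new)  [load 825/875]
  475 → disc 6  [load 775/875]
  400 → disc 8 (new)  [load 400/875]
8 discs opened.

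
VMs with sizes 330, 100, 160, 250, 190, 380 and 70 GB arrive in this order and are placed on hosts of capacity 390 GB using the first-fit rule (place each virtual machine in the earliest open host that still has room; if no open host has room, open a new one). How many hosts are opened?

5

  330 → host 1 (new)  [load 330/390]
  100 → host 2 (new)  [load 100/390]
  160 → host 2  [load 260/390]
  250 → host 3 (new)  [load 250/390]
  190 → host 4 (new)  [load 190/390]
  380 → host 5 (new)  [load 380/390]
  70 → host 2  [load 330/390]
5 hosts opened.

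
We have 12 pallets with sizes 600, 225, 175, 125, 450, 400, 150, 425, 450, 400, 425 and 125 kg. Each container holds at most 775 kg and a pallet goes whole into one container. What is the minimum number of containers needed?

Total = 600 + 450 + 450 + 425 + 425 + 400 + 400 + 225 + 175 + 150 + 125 + 125 = 3950 kg.
Lower bound: ⌈3950/775⌉ = 6 containers.
Also, 7 pallets each exceed 775/2 kg, and no two of those can share a container, so at least 7 containers are needed.
A packing using 7 containers:
  container 1: 600 + 175 = 775
  container 2: 450 + 225 = 675
  container 3: 450 + 150 + 125 = 725
  container 4: 425 + 125 = 550
  container 5: 425 = 425
  container 6: 400 = 400
  container 7: 400 = 400
This matches the lower bound, so 7 is optimal.

7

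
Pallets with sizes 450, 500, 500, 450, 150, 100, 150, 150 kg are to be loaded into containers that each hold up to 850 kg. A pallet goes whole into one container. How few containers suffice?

4

Total = 500 + 500 + 450 + 450 + 150 + 150 + 150 + 100 = 2450 kg.
Lower bound: ⌈2450/850⌉ = 3 containers.
Also, 4 pallets each exceed 425 kg, and no two of those can share a container, so at least 4 containers are needed.
A packing using 4 containers:
  container 1: 500 + 150 + 150 = 800
  container 2: 500 + 150 + 100 = 750
  container 3: 450 = 450
  container 4: 450 = 450
This matches the lower bound, so 4 is optimal.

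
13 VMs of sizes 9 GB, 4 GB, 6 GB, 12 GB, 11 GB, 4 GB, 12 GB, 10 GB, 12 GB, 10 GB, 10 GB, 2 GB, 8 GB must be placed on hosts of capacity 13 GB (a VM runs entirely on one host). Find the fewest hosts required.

Total = 12 + 12 + 12 + 11 + 10 + 10 + 10 + 9 + 8 + 6 + 4 + 4 + 2 = 110 GB.
Lower bound: ⌈110/13⌉ = 9 hosts.
A packing using 10 hosts:
  host 1: 12 = 12
  host 2: 12 = 12
  host 3: 12 = 12
  host 4: 11 + 2 = 13
  host 5: 10 = 10
  host 6: 10 = 10
  host 7: 10 = 10
  host 8: 9 + 4 = 13
  host 9: 8 + 4 = 12
  host 10: 6 = 6
No arrangement into 9 hosts stays within capacity, so 10 is optimal.

10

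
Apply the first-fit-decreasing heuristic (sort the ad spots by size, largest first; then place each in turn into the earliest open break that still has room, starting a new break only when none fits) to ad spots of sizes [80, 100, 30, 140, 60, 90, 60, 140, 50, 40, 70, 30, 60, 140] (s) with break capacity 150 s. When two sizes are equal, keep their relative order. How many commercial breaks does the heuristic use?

8

Sorted descending: 140, 140, 140, 100, 90, 80, 70, 60, 60, 60, 50, 40, 30, 30.
  140 → break 1 (new)  [load 140/150]
  140 → break 2 (new)  [load 140/150]
  140 → break 3 (new)  [load 140/150]
  100 → break 4 (new)  [load 100/150]
  90 → break 5 (new)  [load 90/150]
  80 → break 6 (new)  [load 80/150]
  70 → break 6  [load 150/150]
  60 → break 5  [load 150/150]
  60 → break 7 (new)  [load 60/150]
  60 → break 7  [load 120/150]
  50 → break 4  [load 150/150]
  40 → break 8 (new)  [load 40/150]
  30 → break 7  [load 150/150]
  30 → break 8  [load 70/150]
8 commercial breaks opened.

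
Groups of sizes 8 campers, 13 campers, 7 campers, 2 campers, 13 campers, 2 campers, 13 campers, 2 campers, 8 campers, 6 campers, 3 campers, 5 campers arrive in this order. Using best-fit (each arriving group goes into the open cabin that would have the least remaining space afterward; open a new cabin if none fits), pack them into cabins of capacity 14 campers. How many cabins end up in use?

  8 → cabin 1 (new)  [load 8/14]
  13 → cabin 2 (new)  [load 13/14]
  7 → cabin 3 (new)  [load 7/14]
  2 → cabin 1  [load 10/14]
  13 → cabin 4 (new)  [load 13/14]
  2 → cabin 1  [load 12/14]
  13 → cabin 5 (new)  [load 13/14]
  2 → cabin 1  [load 14/14]
  8 → cabin 6 (new)  [load 8/14]
  6 → cabin 6  [load 14/14]
  3 → cabin 3  [load 10/14]
  5 → cabin 7 (new)  [load 5/14]
7 cabins opened.

7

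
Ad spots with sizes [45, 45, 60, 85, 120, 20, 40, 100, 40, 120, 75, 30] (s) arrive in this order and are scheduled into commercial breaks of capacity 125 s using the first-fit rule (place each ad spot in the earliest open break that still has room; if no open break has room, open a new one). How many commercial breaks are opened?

  45 → break 1 (new)  [load 45/125]
  45 → break 1  [load 90/125]
  60 → break 2 (new)  [load 60/125]
  85 → break 3 (new)  [load 85/125]
  120 → break 4 (new)  [load 120/125]
  20 → break 1  [load 110/125]
  40 → break 2  [load 100/125]
  100 → break 5 (new)  [load 100/125]
  40 → break 3  [load 125/125]
  120 → break 6 (new)  [load 120/125]
  75 → break 7 (new)  [load 75/125]
  30 → break 7  [load 105/125]
7 commercial breaks opened.

7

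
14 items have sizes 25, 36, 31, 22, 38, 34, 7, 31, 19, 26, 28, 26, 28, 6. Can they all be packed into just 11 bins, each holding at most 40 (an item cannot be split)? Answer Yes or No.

No

Total = 357; ⌈357/40⌉ = 9.
11 items each exceed half the capacity and cannot share a bin, forcing at least 11 bins.
The bound of 11 does not rule out 11, but exhaustive search shows no assignment into 11 bins of capacity 40 exists — the minimum is 12.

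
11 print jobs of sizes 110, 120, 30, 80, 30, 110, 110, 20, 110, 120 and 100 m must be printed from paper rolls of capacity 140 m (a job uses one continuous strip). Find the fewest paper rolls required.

Total = 120 + 120 + 110 + 110 + 110 + 110 + 100 + 80 + 30 + 30 + 20 = 940 m.
Lower bound: ⌈940/140⌉ = 7 paper rolls.
Also, 8 print jobs each exceed 70 m, and no two of those can share a roll, so at least 8 paper rolls are needed.
A packing using 8 paper rolls:
  roll 1: 120 + 20 = 140
  roll 2: 120 = 120
  roll 3: 110 + 30 = 140
  roll 4: 110 + 30 = 140
  roll 5: 110 = 110
  roll 6: 110 = 110
  roll 7: 100 = 100
  roll 8: 80 = 80
This matches the lower bound, so 8 is optimal.

8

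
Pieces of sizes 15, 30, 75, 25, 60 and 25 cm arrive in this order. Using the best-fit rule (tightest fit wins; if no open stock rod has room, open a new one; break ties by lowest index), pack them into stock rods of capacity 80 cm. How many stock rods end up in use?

  15 → stock rod 1 (new)  [load 15/80]
  30 → stock rod 1  [load 45/80]
  75 → stock rod 2 (new)  [load 75/80]
  25 → stock rod 1  [load 70/80]
  60 → stock rod 3 (new)  [load 60/80]
  25 → stock rod 4 (new)  [load 25/80]
4 stock rods opened.

4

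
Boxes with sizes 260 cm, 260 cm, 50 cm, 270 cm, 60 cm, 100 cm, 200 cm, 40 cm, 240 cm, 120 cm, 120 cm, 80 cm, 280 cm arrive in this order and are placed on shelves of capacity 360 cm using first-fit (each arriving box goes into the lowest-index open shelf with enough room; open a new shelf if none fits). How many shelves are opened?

  260 → shelf 1 (new)  [load 260/360]
  260 → shelf 2 (new)  [load 260/360]
  50 → shelf 1  [load 310/360]
  270 → shelf 3 (new)  [load 270/360]
  60 → shelf 2  [load 320/360]
  100 → shelf 4 (new)  [load 100/360]
  200 → shelf 4  [load 300/360]
  40 → shelf 1  [load 350/360]
  240 → shelf 5 (new)  [load 240/360]
  120 → shelf 5  [load 360/360]
  120 → shelf 6 (new)  [load 120/360]
  80 → shelf 3  [load 350/360]
  280 → shelf 7 (new)  [load 280/360]
7 shelves opened.

7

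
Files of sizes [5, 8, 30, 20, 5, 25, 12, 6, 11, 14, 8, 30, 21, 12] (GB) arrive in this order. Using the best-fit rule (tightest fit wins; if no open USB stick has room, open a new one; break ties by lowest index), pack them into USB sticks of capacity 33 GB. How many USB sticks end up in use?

  5 → USB stick 1 (new)  [load 5/33]
  8 → USB stick 1  [load 13/33]
  30 → USB stick 2 (new)  [load 30/33]
  20 → USB stick 1  [load 33/33]
  5 → USB stick 3 (new)  [load 5/33]
  25 → USB stick 3  [load 30/33]
  12 → USB stick 4 (new)  [load 12/33]
  6 → USB stick 4  [load 18/33]
  11 → USB stick 4  [load 29/33]
  14 → USB stick 5 (new)  [load 14/33]
  8 → USB stick 5  [load 22/33]
  30 → USB stick 6 (new)  [load 30/33]
  21 → USB stick 7 (new)  [load 21/33]
  12 → USB stick 7  [load 33/33]
7 USB sticks opened.

7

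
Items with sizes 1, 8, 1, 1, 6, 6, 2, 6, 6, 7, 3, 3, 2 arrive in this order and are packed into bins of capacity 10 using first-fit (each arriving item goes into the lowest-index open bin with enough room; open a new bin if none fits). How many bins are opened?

  1 → bin 1 (new)  [load 1/10]
  8 → bin 1  [load 9/10]
  1 → bin 1  [load 10/10]
  1 → bin 2 (new)  [load 1/10]
  6 → bin 2  [load 7/10]
  6 → bin 3 (new)  [load 6/10]
  2 → bin 2  [load 9/10]
  6 → bin 4 (new)  [load 6/10]
  6 → bin 5 (new)  [load 6/10]
  7 → bin 6 (new)  [load 7/10]
  3 → bin 3  [load 9/10]
  3 → bin 4  [load 9/10]
  2 → bin 5  [load 8/10]
6 bins opened.

6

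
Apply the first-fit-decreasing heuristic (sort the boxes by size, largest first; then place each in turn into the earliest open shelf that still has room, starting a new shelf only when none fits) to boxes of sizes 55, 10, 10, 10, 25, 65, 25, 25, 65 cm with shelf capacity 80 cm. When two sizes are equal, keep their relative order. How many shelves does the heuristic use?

Sorted descending: 65, 65, 55, 25, 25, 25, 10, 10, 10.
  65 → shelf 1 (new)  [load 65/80]
  65 → shelf 2 (new)  [load 65/80]
  55 → shelf 3 (new)  [load 55/80]
  25 → shelf 3  [load 80/80]
  25 → shelf 4 (new)  [load 25/80]
  25 → shelf 4  [load 50/80]
  10 → shelf 1  [load 75/80]
  10 → shelf 2  [load 75/80]
  10 → shelf 4  [load 60/80]
4 shelves opened.

4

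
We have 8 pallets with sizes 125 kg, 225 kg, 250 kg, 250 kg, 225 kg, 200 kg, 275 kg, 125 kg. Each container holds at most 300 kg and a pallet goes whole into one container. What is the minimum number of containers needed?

Total = 275 + 250 + 250 + 225 + 225 + 200 + 125 + 125 = 1675 kg.
Lower bound: ⌈1675/300⌉ = 6 containers.
A packing using 7 containers:
  container 1: 275 = 275
  container 2: 250 = 250
  container 3: 250 = 250
  container 4: 225 = 225
  container 5: 225 = 225
  container 6: 200 = 200
  container 7: 125 + 125 = 250
No arrangement into 6 containers stays within capacity, so 7 is optimal.

7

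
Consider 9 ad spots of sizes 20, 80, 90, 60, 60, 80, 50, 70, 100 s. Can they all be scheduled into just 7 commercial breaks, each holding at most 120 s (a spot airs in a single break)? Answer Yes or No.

Yes

A valid assignment using 6 commercial breaks:
  break 1: 100 + 20 = 120
  break 2: 90 = 90
  break 3: 80 = 80
  break 4: 80 = 80
  break 5: 70 + 50 = 120
  break 6: 60 + 60 = 120
That uses only 6 ≤ 7, so 7 commercial breaks are enough.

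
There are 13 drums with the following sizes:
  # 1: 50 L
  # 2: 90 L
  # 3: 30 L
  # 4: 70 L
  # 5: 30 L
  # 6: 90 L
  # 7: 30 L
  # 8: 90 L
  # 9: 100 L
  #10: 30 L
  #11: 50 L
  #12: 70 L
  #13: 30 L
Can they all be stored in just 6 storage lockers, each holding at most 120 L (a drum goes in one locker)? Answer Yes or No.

Total = 760 L; ⌈760/120⌉ = 7.
At least 7 storage lockers are required, but only 6 are allowed.

No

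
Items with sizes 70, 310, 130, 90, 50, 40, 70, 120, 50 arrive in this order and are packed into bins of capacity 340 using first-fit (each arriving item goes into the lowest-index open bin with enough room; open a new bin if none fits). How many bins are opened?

  70 → bin 1 (new)  [load 70/340]
  310 → bin 2 (new)  [load 310/340]
  130 → bin 1  [load 200/340]
  90 → bin 1  [load 290/340]
  50 → bin 1  [load 340/340]
  40 → bin 3 (new)  [load 40/340]
  70 → bin 3  [load 110/340]
  120 → bin 3  [load 230/340]
  50 → bin 3  [load 280/340]
3 bins opened.

3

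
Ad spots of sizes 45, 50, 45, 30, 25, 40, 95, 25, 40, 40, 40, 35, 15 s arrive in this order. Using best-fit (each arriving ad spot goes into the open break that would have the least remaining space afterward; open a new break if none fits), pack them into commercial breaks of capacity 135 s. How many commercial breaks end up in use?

  45 → break 1 (new)  [load 45/135]
  50 → break 1  [load 95/135]
  45 → break 2 (new)  [load 45/135]
  30 → break 1  [load 125/135]
  25 → break 2  [load 70/135]
  40 → break 2  [load 110/135]
  95 → break 3 (new)  [load 95/135]
  25 → break 2  [load 135/135]
  40 → break 3  [load 135/135]
  40 → break 4 (new)  [load 40/135]
  40 → break 4  [load 80/135]
  35 → break 4  [load 115/135]
  15 → break 4  [load 130/135]
4 commercial breaks opened.

4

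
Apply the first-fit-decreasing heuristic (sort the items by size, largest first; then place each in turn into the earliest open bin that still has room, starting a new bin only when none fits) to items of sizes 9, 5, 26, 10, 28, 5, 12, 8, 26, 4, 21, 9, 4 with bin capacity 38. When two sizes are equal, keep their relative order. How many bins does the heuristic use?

Sorted descending: 28, 26, 26, 21, 12, 10, 9, 9, 8, 5, 5, 4, 4.
  28 → bin 1 (new)  [load 28/38]
  26 → bin 2 (new)  [load 26/38]
  26 → bin 3 (new)  [load 26/38]
  21 → bin 4 (new)  [load 21/38]
  12 → bin 2  [load 38/38]
  10 → bin 1  [load 38/38]
  9 → bin 3  [load 35/38]
  9 → bin 4  [load 30/38]
  8 → bin 4  [load 38/38]
  5 → bin 5 (new)  [load 5/38]
  5 → bin 5  [load 10/38]
  4 → bin 5  [load 14/38]
  4 → bin 5  [load 18/38]
5 bins opened.

5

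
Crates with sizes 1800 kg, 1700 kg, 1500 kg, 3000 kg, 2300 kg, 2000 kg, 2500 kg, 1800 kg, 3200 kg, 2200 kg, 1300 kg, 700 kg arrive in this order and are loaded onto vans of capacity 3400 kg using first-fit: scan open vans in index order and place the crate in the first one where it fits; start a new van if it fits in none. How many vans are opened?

  1800 → van 1 (new)  [load 1800/3400]
  1700 → van 2 (new)  [load 1700/3400]
  1500 → van 1  [load 3300/3400]
  3000 → van 3 (new)  [load 3000/3400]
  2300 → van 4 (new)  [load 2300/3400]
  2000 → van 5 (new)  [load 2000/3400]
  2500 → van 6 (new)  [load 2500/3400]
  1800 → van 7 (new)  [load 1800/3400]
  3200 → van 8 (new)  [load 3200/3400]
  2200 → van 9 (new)  [load 2200/3400]
  1300 → van 2  [load 3000/3400]
  700 → van 4  [load 3000/3400]
9 vans opened.

9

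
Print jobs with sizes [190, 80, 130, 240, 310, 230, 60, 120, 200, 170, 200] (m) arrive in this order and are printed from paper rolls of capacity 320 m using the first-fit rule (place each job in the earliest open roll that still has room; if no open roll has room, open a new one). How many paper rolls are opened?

  190 → roll 1 (new)  [load 190/320]
  80 → roll 1  [load 270/320]
  130 → roll 2 (new)  [load 130/320]
  240 → roll 3 (new)  [load 240/320]
  310 → roll 4 (new)  [load 310/320]
  230 → roll 5 (new)  [load 230/320]
  60 → roll 2  [load 190/320]
  120 → roll 2  [load 310/320]
  200 → roll 6 (new)  [load 200/320]
  170 → roll 7 (new)  [load 170/320]
  200 → roll 8 (new)  [load 200/320]
8 paper rolls opened.

8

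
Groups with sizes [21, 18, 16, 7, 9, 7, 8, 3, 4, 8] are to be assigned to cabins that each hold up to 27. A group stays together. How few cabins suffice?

Total = 21 + 18 + 16 + 9 + 8 + 8 + 7 + 7 + 4 + 3 = 101.
Lower bound: ⌈101/27⌉ = 4 cabins.
A packing using 4 cabins:
  cabin 1: 21 + 4 = 25
  cabin 2: 18 + 9 = 27
  cabin 3: 16 + 8 + 3 = 27
  cabin 4: 8 + 7 + 7 = 22
This matches the lower bound, so 4 is optimal.

4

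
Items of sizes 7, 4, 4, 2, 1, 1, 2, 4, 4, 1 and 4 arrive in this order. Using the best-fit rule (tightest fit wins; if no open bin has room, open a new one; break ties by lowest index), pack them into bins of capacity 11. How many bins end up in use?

4

  7 → bin 1 (new)  [load 7/11]
  4 → bin 1  [load 11/11]
  4 → bin 2 (new)  [load 4/11]
  2 → bin 2  [load 6/11]
  1 → bin 2  [load 7/11]
  1 → bin 2  [load 8/11]
  2 → bin 2  [load 10/11]
  4 → bin 3 (new)  [load 4/11]
  4 → bin 3  [load 8/11]
  1 → bin 2  [load 11/11]
  4 → bin 4 (new)  [load 4/11]
4 bins opened.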